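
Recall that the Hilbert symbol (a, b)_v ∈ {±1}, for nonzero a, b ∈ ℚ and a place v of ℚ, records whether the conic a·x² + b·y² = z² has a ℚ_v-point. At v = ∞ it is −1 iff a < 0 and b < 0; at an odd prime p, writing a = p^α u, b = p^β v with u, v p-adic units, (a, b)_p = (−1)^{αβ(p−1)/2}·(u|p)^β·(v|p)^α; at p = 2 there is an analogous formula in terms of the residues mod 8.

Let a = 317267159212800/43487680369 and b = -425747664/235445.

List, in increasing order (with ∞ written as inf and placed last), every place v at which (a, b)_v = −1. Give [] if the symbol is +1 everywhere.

[2, 5]

(a, b) ≡ (3, -345) mod (ℚ^×)²; places V = {2, 3, 5, 7, 23, 31, ∞}.
(a,b)_7: α=-2, u≡6; β=-2, v≡5 (mod 7); (6|7)=-1, (5|7)=-1; sign (−1)^0·-1^-2·-1^-2 = +1.
(a,b)_3: α=11, u≡1; β=7, v≡2 (mod 3); (1|3)=+1, (2|3)=-1; sign (−1)^1·+1^7·-1^11 = +1.
(a,b)_23: α=4, u≡9; β=3, v≡13 (mod 23); (9|23)=+1, (13|23)=+1; sign (−1)^0·+1^3·+1^4 = +1.
(a,b)_2: α=8, β=4; u≡3, v≡7 (mod 8); ε(u)ε(v)=1·1, αω(v)=8·0, βω(u)=4·1; sum ≡ 1  ⇒  -1.
(a,b)_5: α=2, u≡3; β=-1, v≡4 (mod 5); (3|5)=-1, (4|5)=+1; sign (−1)^0·-1^-1·+1^2 = -1.
(a,b)_31: α=-6, u≡6; β=-2, v≡27 (mod 31); (6|31)=-1, (27|31)=-1; sign (−1)^0·-1^-2·-1^-6 = +1.
(a,b)_∞: sgn(3)=+, sgn(-345)=−, so +1.
(3, -345 / ℚ) ramifies at {2, 5}: a division algebra.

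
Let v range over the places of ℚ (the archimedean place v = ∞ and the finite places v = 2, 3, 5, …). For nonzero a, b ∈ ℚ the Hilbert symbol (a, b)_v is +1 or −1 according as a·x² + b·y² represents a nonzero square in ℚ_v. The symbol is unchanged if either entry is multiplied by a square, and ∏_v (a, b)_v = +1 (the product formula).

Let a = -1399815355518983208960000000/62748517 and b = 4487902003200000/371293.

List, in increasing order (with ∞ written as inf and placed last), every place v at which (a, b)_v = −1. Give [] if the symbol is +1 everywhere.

(a, b) ≡ (-2730, 15015) mod (ℚ^×)²; places V = {2, 3, 5, 7, 11, 13, ∞}.
(a,b)_11: α=4, u≡9; β=3, v≡5 (mod 11); (9|11)=+1, (5|11)=+1; sign (−1)^0·+1^3·+1^4 = +1.
(a,b)_3: α=11, u≡2; β=1, v≡1 (mod 3); (2|3)=-1, (1|3)=+1; sign (−1)^1·-1^1·+1^11 = +1.
(a,b)_∞: sgn(-2730)=−, sgn(15015)=+, so +1.
(a,b)_2: α=23, β=20; u≡3, v≡7 (mod 8); ε(u)ε(v)=1·1, αω(v)=23·0, βω(u)=20·1; sum ≡ 1  ⇒  -1.
(a,b)_7: α=7, u≡1; β=3, v≡6 (mod 7); (1|7)=+1, (6|7)=-1; sign (−1)^1·+1^3·-1^7 = +1.
(a,b)_13: α=-7, u≡2; β=-5, v≡8 (mod 13); (2|13)=-1, (8|13)=-1; sign (−1)^0·-1^-5·-1^-7 = +1.
(a,b)_5: α=7, u≡1; β=5, v≡3 (mod 5); (1|5)=+1, (3|5)=-1; sign (−1)^0·+1^5·-1^7 = -1.
(-2730, 15015 / ℚ) ramifies at {2, 5}: a division algebra.

[2, 5]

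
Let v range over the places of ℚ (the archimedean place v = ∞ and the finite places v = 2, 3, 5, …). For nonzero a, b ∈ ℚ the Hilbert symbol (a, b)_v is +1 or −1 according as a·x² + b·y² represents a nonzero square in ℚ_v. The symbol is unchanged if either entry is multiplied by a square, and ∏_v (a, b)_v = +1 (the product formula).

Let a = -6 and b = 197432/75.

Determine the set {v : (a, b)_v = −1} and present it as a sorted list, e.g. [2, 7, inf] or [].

(a, b) ≡ (-6, 148074) mod (ℚ^×)²; places V = {2, 3, 5, 23, 29, 37, ∞}.
(a,b)_23: α=0, u≡17; β=1, v≡20 (mod 23); (17|23)=-1, (20|23)=-1; sign (−1)^0·-1^1·-1^0 = -1.
(a,b)_37: α=0, u≡31; β=1, v≡8 (mod 37); (31|37)=-1, (8|37)=-1; sign (−1)^0·-1^1·-1^0 = -1.
(a,b)_3: α=1, u≡1; β=-1, v≡2 (mod 3); (1|3)=+1, (2|3)=-1; sign (−1)^1·+1^-1·-1^1 = +1.
(a,b)_5: α=0, u≡4; β=-2, v≡4 (mod 5); (4|5)=+1, (4|5)=+1; sign (−1)^0·+1^-2·+1^0 = +1.
(a,b)_29: α=0, u≡23; β=1, v≡3 (mod 29); (23|29)=+1, (3|29)=-1; sign (−1)^0·+1^1·-1^0 = +1.
(a,b)_∞: sgn(-6)=−, sgn(148074)=+, so +1.
(a,b)_2: α=1, β=3; u≡5, v≡5 (mod 8); ε(u)ε(v)=0·0, αω(v)=1·1, βω(u)=3·1; sum ≡ 0  ⇒  +1.
(-6, 148074 / ℚ) ramifies at {23, 37}: a division algebra.

[23, 37]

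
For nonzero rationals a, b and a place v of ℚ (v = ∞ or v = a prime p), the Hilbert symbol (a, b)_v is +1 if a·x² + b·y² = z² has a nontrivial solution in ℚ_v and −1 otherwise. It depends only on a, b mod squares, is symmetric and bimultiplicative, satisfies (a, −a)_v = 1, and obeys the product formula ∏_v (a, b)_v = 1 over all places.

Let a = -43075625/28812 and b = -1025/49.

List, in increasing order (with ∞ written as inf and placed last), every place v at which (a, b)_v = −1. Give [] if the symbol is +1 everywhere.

Mod squares: a ≡ -123, b ≡ -41. Check v ∈ {∞, 2, 3, 5, 7, 41}.
v=2: v_2(a)=-2, v_2(b)=0; units ≡ 5, 7 (mod 8); ε·ε+αω+βω = 0·1+-2·0+0·1 ≡ 0  ⇒  (a,b)_2 = +1.
v=41: a=41^3·(≡27), b=41^1·(≡2) mod 41; (27|41)=-1, (2|41)=+1; (−1)^{3·1·20}·(-1)^1·(+1)^3 = -1.
v=7: a=7^-4·(≡6), b=7^-2·(≡4) mod 7; (6|7)=-1, (4|7)=+1; (−1)^{-4·-2·3}·(-1)^-2·(+1)^-4 = +1.
v=5: a=5^4·(≡2), b=5^2·(≡1) mod 5; (2|5)=-1, (1|5)=+1; (−1)^{4·2·2}·(-1)^2·(+1)^4 = +1.
v=∞: -123 < 0 and -41 < 0  ⇒  (a,b)_∞ = -1.
v=3: a=3^-1·(≡1), b=3^0·(≡1) mod 3; (1|3)=+1, (1|3)=+1; (−1)^{-1·0·1}·(+1)^0·(+1)^-1 = +1.
Ram(-123, -41) = {41, ∞}; no ℚ_41-point on the conic.

[41, inf]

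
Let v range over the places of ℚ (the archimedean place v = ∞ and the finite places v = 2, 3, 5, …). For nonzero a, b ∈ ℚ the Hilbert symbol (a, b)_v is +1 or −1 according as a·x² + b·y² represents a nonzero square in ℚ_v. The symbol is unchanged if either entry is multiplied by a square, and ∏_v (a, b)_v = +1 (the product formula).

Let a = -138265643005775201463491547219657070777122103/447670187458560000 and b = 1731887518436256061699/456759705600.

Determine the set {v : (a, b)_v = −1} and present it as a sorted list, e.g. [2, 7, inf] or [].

[17, 31, 37, 47]

Mod squares: a ≡ -652783, b ≡ 6415171. Check v ∈ {∞, 2, 3, 5, 7, 11, 13, 17, 19, 31, 37, 43, 47}.
v=43: a=43^5·(≡35), b=43^2·(≡36) mod 43; (35|43)=+1, (36|43)=+1; (−1)^{5·2·21}·(+1)^2·(+1)^5 = +1.
v=5: a=5^-4·(≡2), b=5^-2·(≡1) mod 5; (2|5)=-1, (1|5)=+1; (−1)^{-4·-2·2}·(-1)^-2·(+1)^-4 = +1.
v=13: a=13^8·(≡10), b=13^4·(≡9) mod 13; (10|13)=+1, (9|13)=+1; (−1)^{8·4·6}·(+1)^4·(+1)^8 = +1.
v=3: a=3^-6·(≡2), b=3^-2·(≡1) mod 3; (2|3)=-1, (1|3)=+1; (−1)^{-6·-2·1}·(-1)^-2·(+1)^-6 = +1.
v=17: a=17^5·(≡9), b=17^3·(≡5) mod 17; (9|17)=+1, (5|17)=-1; (−1)^{5·3·8}·(+1)^3·(-1)^5 = -1.
v=2: v_2(a)=-26, v_2(b)=-24; units ≡ 1, 3 (mod 8); ε·ε+αω+βω = 0·1+-26·1+-24·0 ≡ 0  ⇒  (a,b)_2 = +1.
v=∞: -652783 < 0 and 6415171 > 0  ⇒  (a,b)_∞ = +1.
v=19: a=19^5·(≡13), b=19^2·(≡9) mod 19; (13|19)=-1, (9|19)=+1; (−1)^{5·2·9}·(-1)^2·(+1)^5 = +1.
v=37: a=37^2·(≡5), b=37^1·(≡12) mod 37; (5|37)=-1, (12|37)=+1; (−1)^{2·1·18}·(-1)^1·(+1)^2 = -1.
v=47: a=47^3·(≡35), b=47^1·(≡19) mod 47; (35|47)=-1, (19|47)=-1; (−1)^{3·1·23}·(-1)^1·(-1)^3 = -1.
v=11: a=11^-4·(≡9), b=11^-2·(≡9) mod 11; (9|11)=+1, (9|11)=+1; (−1)^{-4·-2·5}·(+1)^-2·(+1)^-4 = +1.
v=7: a=7^4·(≡2), b=7^3·(≡3) mod 7; (2|7)=+1, (3|7)=-1; (−1)^{4·3·3}·(+1)^3·(-1)^4 = +1.
v=31: a=31^2·(≡15), b=31^1·(≡8) mod 31; (15|31)=-1, (8|31)=+1; (−1)^{2·1·15}·(-1)^1·(+1)^2 = -1.
(-652783, 6415171 / ℚ) ramifies at {17, 31, 37, 47}: a division algebra.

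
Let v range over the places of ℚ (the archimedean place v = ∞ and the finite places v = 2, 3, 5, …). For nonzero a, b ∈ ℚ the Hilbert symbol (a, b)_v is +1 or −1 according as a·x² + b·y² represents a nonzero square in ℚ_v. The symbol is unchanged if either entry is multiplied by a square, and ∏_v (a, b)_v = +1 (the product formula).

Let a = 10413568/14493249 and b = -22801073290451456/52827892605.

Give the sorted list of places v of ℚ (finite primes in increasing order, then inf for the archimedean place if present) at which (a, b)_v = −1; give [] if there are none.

[5, 11]

(a, b) ≡ (22, -130) mod (ℚ^×)²; places V = {2, 3, 5, 7, 11, 13, 43, 47, ∞}.
(a,b)_2: α=9, β=9; u≡3, v≡7 (mod 8); ε(u)ε(v)=1·1, αω(v)=9·0, βω(u)=9·1; sum ≡ 0  ⇒  +1.
(a,b)_43: α=2, u≡33; β=4, v≡37 (mod 43); (33|43)=-1, (37|43)=-1; sign (−1)^0·-1^4·-1^2 = +1.
(a,b)_∞: sgn(22)=+, sgn(-130)=−, so +1.
(a,b)_11: α=1, u≡6; β=2, v≡6 (mod 11); (6|11)=-1, (6|11)=-1; sign (−1)^0·-1^2·-1^1 = -1.
(a,b)_5: α=0, u≡2; β=-1, v≡4 (mod 5); (2|5)=-1, (4|5)=+1; sign (−1)^0·-1^-1·+1^0 = -1.
(a,b)_7: α=0, u≡4; β=2, v≡6 (mod 7); (4|7)=+1, (6|7)=-1; sign (−1)^0·+1^2·-1^0 = +1.
(a,b)_47: α=-2, u≡29; β=-2, v≡15 (mod 47); (29|47)=-1, (15|47)=-1; sign (−1)^0·-1^-2·-1^-2 = +1.
(a,b)_13: α=0, u≡12; β=3, v≡1 (mod 13); (12|13)=+1, (1|13)=+1; sign (−1)^0·+1^3·+1^0 = +1.
(a,b)_3: α=-8, u≡1; β=-14, v≡2 (mod 3); (1|3)=+1, (2|3)=-1; sign (−1)^0·+1^-14·-1^-8 = +1.
Ram(22, -130) = {5, 11}; no ℚ_5-point on the conic.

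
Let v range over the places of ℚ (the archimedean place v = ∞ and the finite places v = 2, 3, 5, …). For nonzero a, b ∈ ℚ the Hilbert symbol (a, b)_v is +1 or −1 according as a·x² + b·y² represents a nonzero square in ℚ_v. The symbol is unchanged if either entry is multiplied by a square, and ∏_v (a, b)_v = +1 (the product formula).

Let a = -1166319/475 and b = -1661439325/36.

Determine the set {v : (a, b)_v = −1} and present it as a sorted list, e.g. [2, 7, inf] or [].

Mod squares: a ≡ -2261, b ≡ -13. Check v ∈ {∞, 2, 3, 5, 7, 11, 13, 17, 19}.
v=∞: -2261 < 0 and -13 < 0  ⇒  (a,b)_∞ = -1.
v=17: a=17^1·(≡12), b=17^2·(≡8) mod 17; (12|17)=-1, (8|17)=+1; (−1)^{1·2·8}·(-1)^2·(+1)^1 = +1.
v=7: a=7^1·(≡3), b=7^2·(≡4) mod 7; (3|7)=-1, (4|7)=+1; (−1)^{1·2·3}·(-1)^2·(+1)^1 = +1.
v=11: a=11^2·(≡4), b=11^0·(≡5) mod 11; (4|11)=+1, (5|11)=+1; (−1)^{2·0·5}·(+1)^0·(+1)^2 = +1.
v=2: v_2(a)=0, v_2(b)=-2; units ≡ 3, 3 (mod 8); ε·ε+αω+βω = 1·1+0·1+-2·1 ≡ 1  ⇒  (a,b)_2 = -1.
v=13: a=13^0·(≡4), b=13^1·(≡4) mod 13; (4|13)=+1, (4|13)=+1; (−1)^{0·1·6}·(+1)^1·(+1)^0 = +1.
v=5: a=5^-2·(≡4), b=5^2·(≡2) mod 5; (4|5)=+1, (2|5)=-1; (−1)^{-2·2·2}·(+1)^2·(-1)^-2 = +1.
v=3: a=3^4·(≡1), b=3^-2·(≡2) mod 3; (1|3)=+1, (2|3)=-1; (−1)^{4·-2·1}·(+1)^-2·(-1)^4 = +1.
v=19: a=19^-1·(≡12), b=19^2·(≡6) mod 19; (12|19)=-1, (6|19)=+1; (−1)^{-1·2·9}·(-1)^2·(+1)^-1 = +1.
(-2261, -13 / ℚ) ramifies at {2, ∞}: a division algebra.

[2, inf]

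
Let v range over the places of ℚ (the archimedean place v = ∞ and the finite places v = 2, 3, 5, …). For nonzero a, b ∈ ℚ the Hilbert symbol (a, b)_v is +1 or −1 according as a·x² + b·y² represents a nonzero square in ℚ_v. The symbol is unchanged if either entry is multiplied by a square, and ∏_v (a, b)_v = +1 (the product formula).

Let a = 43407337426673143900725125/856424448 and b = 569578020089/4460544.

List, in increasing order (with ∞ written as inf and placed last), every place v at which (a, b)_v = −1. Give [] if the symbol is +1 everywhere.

[3, 13, 19, 23]

(a, b) ≡ (15, 5681) mod (ℚ^×)²; places V = {2, 3, 5, 11, 13, 17, 19, 23, 31, ∞}.
(a,b)_3: α=-3, u≡2; β=-2, v≡2 (mod 3); (2|3)=-1, (2|3)=-1; sign (−1)^0·-1^-2·-1^-3 = -1.
(a,b)_5: α=3, u≡2; β=0, v≡1 (mod 5); (2|5)=-1, (1|5)=+1; sign (−1)^0·-1^0·+1^3 = +1.
(a,b)_19: α=6, u≡2; β=3, v≡3 (mod 19); (2|19)=-1, (3|19)=-1; sign (−1)^0·-1^3·-1^6 = -1.
(a,b)_∞: sgn(15)=+, sgn(5681)=+, so +1.
(a,b)_17: α=0, u≡15; β=2, v≡11 (mod 17); (15|17)=+1, (11|17)=-1; sign (−1)^0·+1^2·-1^0 = +1.
(a,b)_2: α=-18, β=-12; u≡7, v≡1 (mod 8); ε(u)ε(v)=1·0, αω(v)=-18·0, βω(u)=-12·0; sum ≡ 0  ⇒  +1.
(a,b)_31: α=4, u≡6; β=2, v≡7 (mod 31); (6|31)=-1, (7|31)=+1; sign (−1)^0·-1^2·+1^4 = +1.
(a,b)_11: α=-2, u≡9; β=-2, v≡4 (mod 11); (9|11)=+1, (4|11)=+1; sign (−1)^0·+1^-2·+1^-2 = +1.
(a,b)_23: α=4, u≡20; β=1, v≡22 (mod 23); (20|23)=-1, (22|23)=-1; sign (−1)^0·-1^1·-1^4 = -1.
(a,b)_13: α=4, u≡6; β=1, v≡2 (mod 13); (6|13)=-1, (2|13)=-1; sign (−1)^0·-1^1·-1^4 = -1.
|Ram(15, 5681)| = 4, even; anisotropic at {3, 13, 19, 23}.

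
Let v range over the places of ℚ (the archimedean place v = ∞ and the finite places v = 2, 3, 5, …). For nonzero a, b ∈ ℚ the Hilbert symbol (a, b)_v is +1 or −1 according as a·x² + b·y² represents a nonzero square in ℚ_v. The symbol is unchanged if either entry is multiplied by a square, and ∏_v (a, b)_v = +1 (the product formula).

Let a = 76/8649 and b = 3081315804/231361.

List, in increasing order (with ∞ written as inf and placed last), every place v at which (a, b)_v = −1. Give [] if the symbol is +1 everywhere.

(a, b) ≡ (19, 16359) mod (ℚ^×)²; places V = {2, 3, 7, 13, 19, 31, 37, 41, ∞}.
(a,b)_3: α=-2, u≡1; β=1, v≡2 (mod 3); (1|3)=+1, (2|3)=-1; sign (−1)^0·+1^1·-1^-2 = +1.
(a,b)_7: α=0, u≡5; β=3, v≡5 (mod 7); (5|7)=-1, (5|7)=-1; sign (−1)^0·-1^3·-1^0 = -1.
(a,b)_13: α=0, u≡6; β=-2, v≡2 (mod 13); (6|13)=-1, (2|13)=-1; sign (−1)^0·-1^-2·-1^0 = +1.
(a,b)_2: α=2, β=2; u≡3, v≡7 (mod 8); ε(u)ε(v)=1·1, αω(v)=2·0, βω(u)=2·1; sum ≡ 1  ⇒  -1.
(a,b)_31: α=-2, u≡5; β=2, v≡12 (mod 31); (5|31)=+1, (12|31)=-1; sign (−1)^0·+1^2·-1^-2 = +1.
(a,b)_19: α=1, u≡1; β=1, v≡11 (mod 19); (1|19)=+1, (11|19)=+1; sign (−1)^1·+1^1·+1^1 = -1.
(a,b)_37: α=0, u≡8; β=-2, v≡15 (mod 37); (8|37)=-1, (15|37)=-1; sign (−1)^0·-1^-2·-1^0 = +1.
(a,b)_41: α=0, u≡3; β=1, v≡11 (mod 41); (3|41)=-1, (11|41)=-1; sign (−1)^0·-1^1·-1^0 = -1.
(a,b)_∞: sgn(19)=+, sgn(16359)=+, so +1.
Ram(19, 16359) = {2, 7, 19, 41}; no ℚ_2-point on the conic.

[2, 7, 19, 41]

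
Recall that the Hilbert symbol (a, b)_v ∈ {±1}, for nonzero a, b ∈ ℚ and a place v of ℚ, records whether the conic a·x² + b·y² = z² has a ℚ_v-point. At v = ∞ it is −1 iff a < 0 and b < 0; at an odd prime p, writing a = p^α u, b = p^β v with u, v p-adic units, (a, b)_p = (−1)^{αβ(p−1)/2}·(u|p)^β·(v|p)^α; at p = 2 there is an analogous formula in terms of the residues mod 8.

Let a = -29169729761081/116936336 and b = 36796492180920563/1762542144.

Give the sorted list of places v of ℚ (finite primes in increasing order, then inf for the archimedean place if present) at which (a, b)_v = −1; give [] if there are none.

(a, b) ≡ (-8569, 3453307) mod (ℚ^×)²; places V = {2, 3, 7, 11, 13, 17, 19, 23, 31, 41, ∞}.
(a,b)_19: α=-1, u≡17; β=-1, v≡2 (mod 19); (17|19)=+1, (2|19)=-1; sign (−1)^1·+1^-1·-1^-1 = +1.
(a,b)_3: α=0, u≡2; β=-2, v≡1 (mod 3); (2|3)=-1, (1|3)=+1; sign (−1)^0·-1^-2·+1^0 = +1.
(a,b)_23: α=2, u≡14; β=4, v≡8 (mod 23); (14|23)=-1, (8|23)=+1; sign (−1)^0·-1^4·+1^2 = +1.
(a,b)_31: α=2, u≡1; β=3, v≡16 (mod 31); (1|31)=+1, (16|31)=+1; sign (−1)^0·+1^3·+1^2 = +1.
(a,b)_13: α=4, u≡5; β=3, v≡1 (mod 13); (5|13)=-1, (1|13)=+1; sign (−1)^0·-1^3·+1^4 = -1.
(a,b)_2: α=-4, β=-6; u≡7, v≡3 (mod 8); ε(u)ε(v)=1·1, αω(v)=-4·1, βω(u)=-6·0; sum ≡ 1  ⇒  -1.
(a,b)_∞: sgn(-8569)=−, sgn(3453307)=+, so +1.
(a,b)_11: α=-3, u≡8; β=-5, v≡8 (mod 11); (8|11)=-1, (8|11)=-1; sign (−1)^1·-1^-5·-1^-3 = -1.
(a,b)_7: α=2, u≡6; β=2, v≡2 (mod 7); (6|7)=-1, (2|7)=+1; sign (−1)^0·-1^2·+1^2 = +1.
(a,b)_41: α=1, u≡36; β=1, v≡22 (mod 41); (36|41)=+1, (22|41)=-1; sign (−1)^0·+1^1·-1^1 = -1.
(a,b)_17: α=-2, u≡2; β=0, v≡12 (mod 17); (2|17)=+1, (12|17)=-1; sign (−1)^0·+1^0·-1^-2 = +1.
(-8569, 3453307 / ℚ) ramifies at {2, 11, 13, 41}: a division algebra.

[2, 11, 13, 41]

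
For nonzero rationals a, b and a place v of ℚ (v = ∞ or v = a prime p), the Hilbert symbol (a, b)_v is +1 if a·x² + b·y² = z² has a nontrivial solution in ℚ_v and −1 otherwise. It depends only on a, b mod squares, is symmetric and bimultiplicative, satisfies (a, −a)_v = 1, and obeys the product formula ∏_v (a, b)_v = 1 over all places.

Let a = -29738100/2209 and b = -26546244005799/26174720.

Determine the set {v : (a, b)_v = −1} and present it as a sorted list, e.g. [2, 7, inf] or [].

Mod squares: a ≡ -21, b ≡ -595. Check v ∈ {∞, 2, 3, 5, 7, 11, 13, 17, 47}.
v=2: v_2(a)=2, v_2(b)=-8; units ≡ 3, 5 (mod 8); ε·ε+αω+βω = 1·0+2·1+-8·1 ≡ 0  ⇒  (a,b)_2 = +1.
v=11: a=11^0·(≡9), b=11^-2·(≡2) mod 11; (9|11)=+1, (2|11)=-1; (−1)^{0·-2·5}·(+1)^-2·(-1)^0 = +1.
v=3: a=3^1·(≡2), b=3^8·(≡2) mod 3; (2|3)=-1, (2|3)=-1; (−1)^{1·8·1}·(-1)^8·(-1)^1 = -1.
v=47: a=47^-2·(≡22), b=47^0·(≡32) mod 47; (22|47)=-1, (32|47)=+1; (−1)^{-2·0·23}·(-1)^0·(+1)^-2 = +1.
v=5: a=5^2·(≡4), b=5^-1·(≡4) mod 5; (4|5)=+1, (4|5)=+1; (−1)^{2·-1·2}·(+1)^-1·(+1)^2 = +1.
v=7: a=7^3·(≡4), b=7^7·(≡6) mod 7; (4|7)=+1, (6|7)=-1; (−1)^{3·7·3}·(+1)^7·(-1)^3 = +1.
v=∞: -21 < 0 and -595 < 0  ⇒  (a,b)_∞ = -1.
v=17: a=17^2·(≡16), b=17^3·(≡9) mod 17; (16|17)=+1, (9|17)=+1; (−1)^{2·3·8}·(+1)^3·(+1)^2 = +1.
v=13: a=13^0·(≡2), b=13^-2·(≡12) mod 13; (2|13)=-1, (12|13)=+1; (−1)^{0·-2·6}·(-1)^-2·(+1)^0 = +1.
|Ram(-21, -595)| = 2, even; anisotropic at {3, ∞}.

[3, inf]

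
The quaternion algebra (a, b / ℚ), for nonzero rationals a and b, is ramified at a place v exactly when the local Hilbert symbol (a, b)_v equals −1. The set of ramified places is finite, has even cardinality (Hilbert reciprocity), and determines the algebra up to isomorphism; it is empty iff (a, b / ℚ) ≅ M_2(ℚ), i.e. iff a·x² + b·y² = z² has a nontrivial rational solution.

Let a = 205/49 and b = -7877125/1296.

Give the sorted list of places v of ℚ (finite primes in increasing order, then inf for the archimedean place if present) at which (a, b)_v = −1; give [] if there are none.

Mod squares: a ≡ 205, b ≡ -315085. Check v ∈ {∞, 2, 3, 5, 7, 29, 41, 53}.
v=41: a=41^1·(≡16), b=41^1·(≡23) mod 41; (16|41)=+1, (23|41)=+1; (−1)^{1·1·20}·(+1)^1·(+1)^1 = +1.
v=2: v_2(a)=0, v_2(b)=-4; units ≡ 5, 3 (mod 8); ε·ε+αω+βω = 0·1+0·1+-4·1 ≡ 0  ⇒  (a,b)_2 = +1.
v=5: a=5^1·(≡4), b=5^3·(≡3) mod 5; (4|5)=+1, (3|5)=-1; (−1)^{1·3·2}·(+1)^3·(-1)^1 = -1.
v=3: a=3^0·(≡1), b=3^-4·(≡2) mod 3; (1|3)=+1, (2|3)=-1; (−1)^{0·-4·1}·(+1)^-4·(-1)^0 = +1.
v=53: a=53^0·(≡15), b=53^1·(≡37) mod 53; (15|53)=+1, (37|53)=+1; (−1)^{0·1·26}·(+1)^1·(+1)^0 = +1.
v=∞: 205 > 0 and -315085 < 0  ⇒  (a,b)_∞ = +1.
v=29: a=29^0·(≡3), b=29^1·(≡27) mod 29; (3|29)=-1, (27|29)=-1; (−1)^{0·1·14}·(-1)^1·(-1)^0 = -1.
v=7: a=7^-2·(≡2), b=7^0·(≡3) mod 7; (2|7)=+1, (3|7)=-1; (−1)^{-2·0·3}·(+1)^0·(-1)^-2 = +1.
(205, -315085 / ℚ) ramifies at {5, 29}: a division algebra.

[5, 29]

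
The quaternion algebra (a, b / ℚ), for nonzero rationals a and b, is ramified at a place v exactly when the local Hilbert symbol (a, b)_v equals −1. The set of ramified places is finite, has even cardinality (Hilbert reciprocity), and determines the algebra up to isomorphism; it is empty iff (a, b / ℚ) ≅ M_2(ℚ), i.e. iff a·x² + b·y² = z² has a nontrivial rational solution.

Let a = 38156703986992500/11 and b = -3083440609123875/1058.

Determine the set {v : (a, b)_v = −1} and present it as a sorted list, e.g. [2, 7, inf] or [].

[3, 5, 7, 11]

(a, b) ≡ (143, -2310) mod (ℚ^×)²; places V = {2, 3, 5, 7, 11, 13, 19, 23, ∞}.
(a,b)_23: α=0, u≡17; β=-2, v≡1 (mod 23); (17|23)=-1, (1|23)=+1; sign (−1)^0·-1^-2·+1^0 = +1.
(a,b)_19: α=0, u≡2; β=2, v≡12 (mod 19); (2|19)=-1, (12|19)=-1; sign (−1)^0·-1^2·-1^0 = +1.
(a,b)_∞: sgn(143)=+, sgn(-2310)=−, so +1.
(a,b)_13: α=3, u≡6; β=2, v≡3 (mod 13); (6|13)=-1, (3|13)=+1; sign (−1)^0·-1^2·+1^3 = +1.
(a,b)_5: α=4, u≡3; β=3, v≡3 (mod 5); (3|5)=-1, (3|5)=-1; sign (−1)^0·-1^3·-1^4 = -1.
(a,b)_2: α=2, β=-1; u≡7, v≡5 (mod 8); ε(u)ε(v)=1·0, αω(v)=2·1, βω(u)=-1·0; sum ≡ 0  ⇒  +1.
(a,b)_11: α=-1, u≡8; β=1, v≡10 (mod 11); (8|11)=-1, (10|11)=-1; sign (−1)^1·-1^1·-1^-1 = -1.
(a,b)_3: α=10, u≡2; β=7, v≡1 (mod 3); (2|3)=-1, (1|3)=+1; sign (−1)^0·-1^7·+1^10 = -1.
(a,b)_7: α=6, u≡6; β=5, v≡6 (mod 7); (6|7)=-1, (6|7)=-1; sign (−1)^0·-1^5·-1^6 = -1.
|Ram(143, -2310)| = 4, even; anisotropic at {3, 5, 7, 11}.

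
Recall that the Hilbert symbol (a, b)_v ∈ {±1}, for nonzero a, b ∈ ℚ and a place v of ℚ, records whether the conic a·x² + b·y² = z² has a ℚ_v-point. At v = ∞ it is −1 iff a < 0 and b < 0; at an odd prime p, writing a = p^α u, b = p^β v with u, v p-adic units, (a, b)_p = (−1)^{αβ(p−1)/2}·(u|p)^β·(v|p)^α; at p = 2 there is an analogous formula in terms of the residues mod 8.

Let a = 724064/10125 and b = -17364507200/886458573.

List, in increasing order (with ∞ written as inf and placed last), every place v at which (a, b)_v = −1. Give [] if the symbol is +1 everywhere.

Mod squares: a ≡ 1870, b ≡ -1309. Check v ∈ {∞, 2, 3, 5, 7, 11, 13, 17, 29, 47}.
v=7: a=7^0·(≡4), b=7^-1·(≡1) mod 7; (4|7)=+1, (1|7)=+1; (−1)^{0·-1·3}·(+1)^-1·(+1)^0 = +1.
v=13: a=13^0·(≡5), b=13^-2·(≡1) mod 13; (5|13)=-1, (1|13)=+1; (−1)^{0·-2·6}·(-1)^-2·(+1)^0 = +1.
v=∞: 1870 > 0 and -1309 < 0  ⇒  (a,b)_∞ = +1.
v=5: a=5^-3·(≡4), b=5^2·(≡4) mod 5; (4|5)=+1, (4|5)=+1; (−1)^{-3·2·2}·(+1)^2·(+1)^-3 = +1.
v=47: a=47^0·(≡32), b=47^2·(≡17) mod 47; (32|47)=+1, (17|47)=+1; (−1)^{0·2·23}·(+1)^2·(+1)^0 = +1.
v=3: a=3^-4·(≡1), b=3^-4·(≡2) mod 3; (1|3)=+1, (2|3)=-1; (−1)^{-4·-4·1}·(+1)^-4·(-1)^-4 = +1.
v=11: a=11^3·(≡1), b=11^-1·(≡7) mod 11; (1|11)=+1, (7|11)=-1; (−1)^{3·-1·5}·(+1)^-1·(-1)^3 = +1.
v=17: a=17^1·(≡16), b=17^3·(≡15) mod 17; (16|17)=+1, (15|17)=+1; (−1)^{1·3·8}·(+1)^3·(+1)^1 = +1.
v=29: a=29^0·(≡27), b=29^-2·(≡1) mod 29; (27|29)=-1, (1|29)=+1; (−1)^{0·-2·14}·(-1)^-2·(+1)^0 = +1.
v=2: v_2(a)=5, v_2(b)=6; units ≡ 7, 3 (mod 8); ε·ε+αω+βω = 1·1+5·1+6·0 ≡ 0  ⇒  (a,b)_2 = +1.
Every local symbol is +1, so the conic 1870·x² + -1309·y² = z² has ℚ_v-points for all v and hence a ℚ-point; (a, b / ℚ) ≅ M_2(ℚ).

[]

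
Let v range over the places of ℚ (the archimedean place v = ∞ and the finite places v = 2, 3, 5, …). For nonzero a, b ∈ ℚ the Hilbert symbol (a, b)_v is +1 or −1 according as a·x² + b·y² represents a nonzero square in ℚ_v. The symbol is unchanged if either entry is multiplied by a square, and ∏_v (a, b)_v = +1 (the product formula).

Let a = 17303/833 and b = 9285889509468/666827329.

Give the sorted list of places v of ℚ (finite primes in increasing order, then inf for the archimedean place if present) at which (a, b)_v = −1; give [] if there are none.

(a, b) ≡ (2431, 143) mod (ℚ^×)²; places V = {2, 3, 7, 11, 13, 17, 31, ∞}.
(a,b)_3: α=0, u≡1; β=8, v≡2 (mod 3); (1|3)=+1, (2|3)=-1; sign (−1)^0·+1^8·-1^0 = +1.
(a,b)_13: α=1, u≡5; β=3, v≡8 (mod 13); (5|13)=-1, (8|13)=-1; sign (−1)^0·-1^3·-1^1 = +1.
(a,b)_2: α=0, β=2; u≡7, v≡7 (mod 8); ε(u)ε(v)=1·1, αω(v)=0·0, βω(u)=2·0; sum ≡ 1  ⇒  -1.
(a,b)_7: α=-2, u≡2; β=-4, v≡3 (mod 7); (2|7)=+1, (3|7)=-1; sign (−1)^0·+1^-4·-1^-2 = +1.
(a,b)_∞: sgn(2431)=+, sgn(143)=+, so +1.
(a,b)_31: α=0, u≡22; β=-2, v≡4 (mod 31); (22|31)=-1, (4|31)=+1; sign (−1)^0·-1^-2·+1^0 = +1.
(a,b)_11: α=3, u≡3; β=5, v≡2 (mod 11); (3|11)=+1, (2|11)=-1; sign (−1)^1·+1^5·-1^3 = +1.
(a,b)_17: α=-1, u≡10; β=-2, v≡5 (mod 17); (10|17)=-1, (5|17)=-1; sign (−1)^0·-1^-2·-1^-1 = -1.
|Ram(2431, 143)| = 2, even; anisotropic at {2, 17}.

[2, 17]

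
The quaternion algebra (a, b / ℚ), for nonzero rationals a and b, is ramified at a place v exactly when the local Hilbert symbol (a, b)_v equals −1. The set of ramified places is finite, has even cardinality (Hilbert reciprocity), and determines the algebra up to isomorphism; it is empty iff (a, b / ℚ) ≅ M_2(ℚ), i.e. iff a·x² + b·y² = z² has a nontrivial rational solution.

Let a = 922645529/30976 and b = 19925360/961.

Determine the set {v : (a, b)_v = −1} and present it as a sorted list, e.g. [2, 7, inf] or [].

Mod squares: a ≡ 5681, b ≡ 25415. Check v ∈ {∞, 2, 5, 7, 11, 13, 17, 19, 23, 31}.
v=2: v_2(a)=-8, v_2(b)=4; units ≡ 1, 7 (mod 8); ε·ε+αω+βω = 0·1+-8·0+4·0 ≡ 0  ⇒  (a,b)_2 = +1.
v=31: a=31^2·(≡16), b=31^-2·(≡17) mod 31; (16|31)=+1, (17|31)=-1; (−1)^{2·-2·15}·(+1)^-2·(-1)^2 = +1.
v=19: a=19^1·(≡12), b=19^0·(≡2) mod 19; (12|19)=-1, (2|19)=-1; (−1)^{1·0·9}·(-1)^0·(-1)^1 = -1.
v=23: a=23^1·(≡21), b=23^1·(≡18) mod 23; (21|23)=-1, (18|23)=+1; (−1)^{1·1·11}·(-1)^1·(+1)^1 = +1.
v=7: a=7^0·(≡1), b=7^2·(≡5) mod 7; (1|7)=+1, (5|7)=-1; (−1)^{0·2·3}·(+1)^2·(-1)^0 = +1.
v=17: a=17^0·(≡12), b=17^1·(≡13) mod 17; (12|17)=-1, (13|17)=+1; (−1)^{0·1·8}·(-1)^1·(+1)^0 = -1.
v=∞: 5681 > 0 and 25415 > 0  ⇒  (a,b)_∞ = +1.
v=11: a=11^-2·(≡1), b=11^0·(≡1) mod 11; (1|11)=+1, (1|11)=+1; (−1)^{-2·0·5}·(+1)^0·(+1)^-2 = +1.
v=13: a=13^3·(≡7), b=13^1·(≡6) mod 13; (7|13)=-1, (6|13)=-1; (−1)^{3·1·6}·(-1)^1·(-1)^3 = +1.
v=5: a=5^0·(≡4), b=5^1·(≡2) mod 5; (4|5)=+1, (2|5)=-1; (−1)^{0·1·2}·(+1)^1·(-1)^0 = +1.
(5681, 25415 / ℚ) ramifies at {17, 19}: a division algebra.

[17, 19]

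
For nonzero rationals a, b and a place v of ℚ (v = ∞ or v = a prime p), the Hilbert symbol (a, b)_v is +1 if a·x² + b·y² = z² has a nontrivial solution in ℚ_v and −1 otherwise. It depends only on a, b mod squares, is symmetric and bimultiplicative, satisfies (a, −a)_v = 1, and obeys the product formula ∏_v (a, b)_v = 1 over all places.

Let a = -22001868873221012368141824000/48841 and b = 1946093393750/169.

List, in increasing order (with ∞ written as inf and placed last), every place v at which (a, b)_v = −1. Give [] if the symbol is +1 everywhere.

(a, b) ≡ (-2035, 2274470) mod (ℚ^×)²; places V = {2, 3, 5, 11, 13, 17, 23, 29, 31, 37, ∞}.
(a,b)_37: α=5, u≡22; β=2, v≡20 (mod 37); (22|37)=-1, (20|37)=-1; sign (−1)^0·-1^2·-1^5 = -1.
(a,b)_17: α=-2, u≡7; β=0, v≡12 (mod 17); (7|17)=-1, (12|17)=-1; sign (−1)^0·-1^0·-1^-2 = +1.
(a,b)_13: α=-2, u≡5; β=-2, v≡12 (mod 13); (5|13)=-1, (12|13)=+1; sign (−1)^0·-1^-2·+1^-2 = +1.
(a,b)_11: α=5, u≡2; β=1, v≡9 (mod 11); (2|11)=-1, (9|11)=+1; sign (−1)^1·-1^1·+1^5 = +1.
(a,b)_23: α=2, u≡8; β=1, v≡9 (mod 23); (8|23)=+1, (9|23)=+1; sign (−1)^0·+1^1·+1^2 = +1.
(a,b)_31: α=2, u≡13; β=1, v≡3 (mod 31); (13|31)=-1, (3|31)=-1; sign (−1)^0·-1^1·-1^2 = -1.
(a,b)_5: α=3, u≡3; β=5, v≡4 (mod 5); (3|5)=-1, (4|5)=+1; sign (−1)^0·-1^5·+1^3 = -1.
(a,b)_∞: sgn(-2035)=−, sgn(2274470)=+, so +1.
(a,b)_3: α=2, u≡2; β=0, v≡2 (mod 3); (2|3)=-1, (2|3)=-1; sign (−1)^0·-1^0·-1^2 = +1.
(a,b)_2: α=12, β=1; u≡5, v≡3 (mod 8); ε(u)ε(v)=0·1, αω(v)=12·1, βω(u)=1·1; sum ≡ 1  ⇒  -1.
(a,b)_29: α=2, u≡9; β=1, v≡27 (mod 29); (9|29)=+1, (27|29)=-1; sign (−1)^0·+1^1·-1^2 = +1.
(-2035, 2274470 / ℚ) ramifies at {2, 5, 31, 37}: a division algebra.

[2, 5, 31, 37]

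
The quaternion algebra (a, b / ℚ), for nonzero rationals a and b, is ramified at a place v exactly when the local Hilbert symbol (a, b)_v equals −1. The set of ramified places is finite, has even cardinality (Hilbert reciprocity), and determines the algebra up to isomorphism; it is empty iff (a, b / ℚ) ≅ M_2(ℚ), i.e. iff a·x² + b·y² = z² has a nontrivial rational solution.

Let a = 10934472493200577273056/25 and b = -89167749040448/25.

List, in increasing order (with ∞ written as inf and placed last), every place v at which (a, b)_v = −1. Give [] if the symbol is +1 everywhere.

Mod squares: a ≡ 102254, b ≡ -533. Check v ∈ {∞, 2, 3, 5, 13, 29, 41, 43}.
v=41: a=41^5·(≡15), b=41^3·(≡22) mod 41; (15|41)=-1, (22|41)=-1; (−1)^{5·3·20}·(-1)^3·(-1)^5 = +1.
v=3: a=3^2·(≡2), b=3^0·(≡1) mod 3; (2|3)=-1, (1|3)=+1; (−1)^{2·0·1}·(-1)^0·(+1)^2 = +1.
v=43: a=43^3·(≡10), b=43^2·(≡12) mod 43; (10|43)=+1, (12|43)=-1; (−1)^{3·2·21}·(+1)^2·(-1)^3 = -1.
v=5: a=5^-2·(≡1), b=5^-2·(≡2) mod 5; (1|5)=+1, (2|5)=-1; (−1)^{-2·-2·2}·(+1)^-2·(-1)^-2 = +1.
v=29: a=29^3·(≡11), b=29^2·(≡14) mod 29; (11|29)=-1, (14|29)=-1; (−1)^{3·2·14}·(-1)^2·(-1)^3 = -1.
v=2: v_2(a)=5, v_2(b)=6; units ≡ 7, 3 (mod 8); ε·ε+αω+βω = 1·1+5·1+6·0 ≡ 0  ⇒  (a,b)_2 = +1.
v=∞: 102254 > 0 and -533 < 0  ⇒  (a,b)_∞ = +1.
v=13: a=13^2·(≡12), b=13^1·(≡5) mod 13; (12|13)=+1, (5|13)=-1; (−1)^{2·1·6}·(+1)^1·(-1)^2 = +1.
|Ram(102254, -533)| = 2, even; anisotropic at {29, 43}.

[29, 43]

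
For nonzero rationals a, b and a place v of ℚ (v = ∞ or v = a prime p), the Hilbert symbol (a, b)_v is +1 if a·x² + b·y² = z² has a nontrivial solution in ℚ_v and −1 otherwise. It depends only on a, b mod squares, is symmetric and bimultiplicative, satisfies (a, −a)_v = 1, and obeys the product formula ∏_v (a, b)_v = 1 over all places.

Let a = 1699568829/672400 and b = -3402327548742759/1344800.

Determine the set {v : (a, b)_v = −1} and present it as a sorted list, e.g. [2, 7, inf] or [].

[2, 3, 7, 17]

Mod squares: a ≡ 2261, b ≡ -78. Check v ∈ {∞, 2, 3, 5, 7, 13, 17, 19, 41}.
v=19: a=19^1·(≡4), b=19^2·(≡4) mod 19; (4|19)=+1, (4|19)=+1; (−1)^{1·2·9}·(+1)^2·(+1)^1 = +1.
v=∞: 2261 > 0 and -78 < 0  ⇒  (a,b)_∞ = +1.
v=13: a=13^0·(≡10), b=13^1·(≡6) mod 13; (10|13)=+1, (6|13)=-1; (−1)^{0·1·6}·(+1)^1·(-1)^0 = +1.
v=3: a=3^2·(≡2), b=3^11·(≡1) mod 3; (2|3)=-1, (1|3)=+1; (−1)^{2·11·1}·(-1)^11·(+1)^2 = -1.
v=5: a=5^-2·(≡4), b=5^-2·(≡3) mod 5; (4|5)=+1, (3|5)=-1; (−1)^{-2·-2·2}·(+1)^-2·(-1)^-2 = +1.
v=2: v_2(a)=-4, v_2(b)=-5; units ≡ 5, 1 (mod 8); ε·ε+αω+βω = 0·0+-4·0+-5·1 ≡ 1  ⇒  (a,b)_2 = -1.
v=41: a=41^-2·(≡3), b=41^-2·(≡9) mod 41; (3|41)=-1, (9|41)=+1; (−1)^{-2·-2·20}·(-1)^-2·(+1)^-2 = +1.
v=17: a=17^5·(≡10), b=17^4·(≡10) mod 17; (10|17)=-1, (10|17)=-1; (−1)^{5·4·8}·(-1)^4·(-1)^5 = -1.
v=7: a=7^1·(≡1), b=7^2·(≡5) mod 7; (1|7)=+1, (5|7)=-1; (−1)^{1·2·3}·(+1)^2·(-1)^1 = -1.
Ram(2261, -78) = {2, 3, 7, 17}; no ℚ_2-point on the conic.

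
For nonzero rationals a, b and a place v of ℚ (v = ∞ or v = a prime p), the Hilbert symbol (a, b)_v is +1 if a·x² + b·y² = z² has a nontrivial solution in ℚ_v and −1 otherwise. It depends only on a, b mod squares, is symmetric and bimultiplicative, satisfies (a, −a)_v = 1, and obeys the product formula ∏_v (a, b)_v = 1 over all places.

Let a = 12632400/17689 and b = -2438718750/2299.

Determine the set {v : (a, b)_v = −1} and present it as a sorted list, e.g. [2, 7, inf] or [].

[2, 19]

(a, b) ≡ (29, -329498) mod (ℚ^×)²; places V = {2, 3, 5, 7, 11, 13, 19, 23, 29, ∞}.
(a,b)_29: α=1, u≡9; β=1, v≡20 (mod 29); (9|29)=+1, (20|29)=+1; sign (−1)^0·+1^1·+1^1 = +1.
(a,b)_7: α=-2, u≡1; β=0, v≡5 (mod 7); (1|7)=+1, (5|7)=-1; sign (−1)^0·+1^0·-1^-2 = +1.
(a,b)_19: α=-2, u≡2; β=-1, v≡7 (mod 19); (2|19)=-1, (7|19)=+1; sign (−1)^0·-1^-1·+1^-2 = -1.
(a,b)_11: α=2, u≡10; β=-2, v≡2 (mod 11); (10|11)=-1, (2|11)=-1; sign (−1)^0·-1^-2·-1^2 = +1.
(a,b)_2: α=4, β=1; u≡5, v≡3 (mod 8); ε(u)ε(v)=0·1, αω(v)=4·1, βω(u)=1·1; sum ≡ 1  ⇒  -1.
(a,b)_23: α=0, u≡9; β=1, v≡8 (mod 23); (9|23)=+1, (8|23)=+1; sign (−1)^0·+1^1·+1^0 = +1.
(a,b)_5: α=2, u≡4; β=6, v≡3 (mod 5); (4|5)=+1, (3|5)=-1; sign (−1)^0·+1^6·-1^2 = +1.
(a,b)_∞: sgn(29)=+, sgn(-329498)=−, so +1.
(a,b)_3: α=2, u≡2; β=2, v≡1 (mod 3); (2|3)=-1, (1|3)=+1; sign (−1)^0·-1^2·+1^2 = +1.
(a,b)_13: α=0, u≡3; β=1, v≡3 (mod 13); (3|13)=+1, (3|13)=+1; sign (−1)^0·+1^1·+1^0 = +1.
(29, -329498 / ℚ) ramifies at {2, 19}: a division algebra.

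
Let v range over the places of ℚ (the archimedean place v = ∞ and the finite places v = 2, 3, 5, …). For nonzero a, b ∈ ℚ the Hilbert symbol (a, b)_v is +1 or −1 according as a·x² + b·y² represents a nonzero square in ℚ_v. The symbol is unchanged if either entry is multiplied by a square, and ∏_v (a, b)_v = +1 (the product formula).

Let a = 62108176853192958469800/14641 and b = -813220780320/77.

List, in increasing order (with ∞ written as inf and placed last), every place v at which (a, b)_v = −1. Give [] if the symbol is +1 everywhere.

[5, 7]

Mod squares: a ≡ 42, b ≡ -10010. Check v ∈ {∞, 2, 3, 5, 7, 11, 13}.
v=2: v_2(a)=3, v_2(b)=5; units ≡ 5, 3 (mod 8); ε·ε+αω+βω = 0·1+3·1+5·1 ≡ 0  ⇒  (a,b)_2 = +1.
v=7: a=7^9·(≡3), b=7^-1·(≡6) mod 7; (3|7)=-1, (6|7)=-1; (−1)^{9·-1·3}·(-1)^-1·(-1)^9 = -1.
v=∞: 42 > 0 and -10010 < 0  ⇒  (a,b)_∞ = +1.
v=3: a=3^13·(≡2), b=3^4·(≡1) mod 3; (2|3)=-1, (1|3)=+1; (−1)^{13·4·1}·(-1)^4·(+1)^13 = +1.
v=11: a=11^-4·(≡5), b=11^-1·(≡9) mod 11; (5|11)=+1, (9|11)=+1; (−1)^{-4·-1·5}·(+1)^-1·(+1)^-4 = +1.
v=5: a=5^2·(≡2), b=5^1·(≡3) mod 5; (2|5)=-1, (3|5)=-1; (−1)^{2·1·2}·(-1)^1·(-1)^2 = -1.
v=13: a=13^6·(≡1), b=13^7·(≡12) mod 13; (1|13)=+1, (12|13)=+1; (−1)^{6·7·6}·(+1)^7·(+1)^6 = +1.
|Ram(42, -10010)| = 2, even; anisotropic at {5, 7}.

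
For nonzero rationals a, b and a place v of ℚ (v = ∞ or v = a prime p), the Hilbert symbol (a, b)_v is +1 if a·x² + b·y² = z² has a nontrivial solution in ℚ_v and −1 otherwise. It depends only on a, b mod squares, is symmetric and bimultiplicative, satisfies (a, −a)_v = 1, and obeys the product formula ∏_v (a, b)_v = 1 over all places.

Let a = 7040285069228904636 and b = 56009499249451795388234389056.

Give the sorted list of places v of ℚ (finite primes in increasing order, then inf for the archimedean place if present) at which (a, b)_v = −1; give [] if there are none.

(a, b) ≡ (31, 1666281) mod (ℚ^×)²; places V = {2, 3, 11, 13, 19, 23, 31, 41, ∞}.
(a,b)_23: α=2, u≡1; β=3, v≡15 (mod 23); (1|23)=+1, (15|23)=-1; sign (−1)^0·+1^3·-1^2 = +1.
(a,b)_3: α=2, u≡1; β=1, v≡1 (mod 3); (1|3)=+1, (1|3)=+1; sign (−1)^0·+1^1·+1^2 = +1.
(a,b)_∞: sgn(31)=+, sgn(1666281)=+, so +1.
(a,b)_41: α=2, u≡25; β=3, v≡16 (mod 41); (25|41)=+1, (16|41)=+1; sign (−1)^0·+1^3·+1^2 = +1.
(a,b)_13: α=2, u≡7; β=0, v≡2 (mod 13); (7|13)=-1, (2|13)=-1; sign (−1)^0·-1^0·-1^2 = +1.
(a,b)_19: α=2, u≡15; β=3, v≡3 (mod 19); (15|19)=-1, (3|19)=-1; sign (−1)^0·-1^3·-1^2 = -1.
(a,b)_2: α=2, β=6; u≡7, v≡1 (mod 8); ε(u)ε(v)=1·0, αω(v)=2·0, βω(u)=6·0; sum ≡ 0  ⇒  +1.
(a,b)_11: α=2, u≡1; β=6, v≡4 (mod 11); (1|11)=+1, (4|11)=+1; sign (−1)^0·+1^6·+1^2 = +1.
(a,b)_31: α=3, u≡7; β=5, v≡7 (mod 31); (7|31)=+1, (7|31)=+1; sign (−1)^1·+1^5·+1^3 = -1.
(31, 1666281 / ℚ) ramifies at {19, 31}: a division algebra.

[19, 31]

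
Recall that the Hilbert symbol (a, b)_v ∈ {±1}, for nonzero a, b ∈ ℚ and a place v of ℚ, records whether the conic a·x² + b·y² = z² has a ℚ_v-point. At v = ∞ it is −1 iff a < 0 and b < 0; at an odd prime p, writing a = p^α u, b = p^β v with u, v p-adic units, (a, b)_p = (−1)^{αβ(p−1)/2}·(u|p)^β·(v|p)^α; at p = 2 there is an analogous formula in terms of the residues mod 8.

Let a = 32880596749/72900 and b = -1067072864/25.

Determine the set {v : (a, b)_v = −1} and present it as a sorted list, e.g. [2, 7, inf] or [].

(a, b) ≡ (2245789, -551174) mod (ℚ^×)²; places V = {2, 3, 5, 7, 11, 13, 17, 23, 29, 37, 43, ∞}.
(a,b)_11: α=4, u≡6; β=2, v≡5 (mod 11); (6|11)=-1, (5|11)=+1; sign (−1)^0·-1^2·+1^4 = +1.
(a,b)_13: α=1, u≡3; β=1, v≡8 (mod 13); (3|13)=+1, (8|13)=-1; sign (−1)^0·+1^1·-1^1 = -1.
(a,b)_2: α=-2, β=5; u≡5, v≡5 (mod 8); ε(u)ε(v)=0·0, αω(v)=-2·1, βω(u)=5·1; sum ≡ 1  ⇒  -1.
(a,b)_7: α=1, u≡6; β=0, v≡6 (mod 7); (6|7)=-1, (6|7)=-1; sign (−1)^0·-1^0·-1^1 = -1.
(a,b)_3: α=-6, u≡1; β=0, v≡1 (mod 3); (1|3)=+1, (1|3)=+1; sign (−1)^0·+1^0·+1^-6 = +1.
(a,b)_17: α=0, u≡4; β=1, v≡5 (mod 17); (4|17)=+1, (5|17)=-1; sign (−1)^0·+1^1·-1^0 = +1.
(a,b)_5: α=-2, u≡4; β=-2, v≡1 (mod 5); (4|5)=+1, (1|5)=+1; sign (−1)^0·+1^-2·+1^-2 = +1.
(a,b)_23: α=1, u≡8; β=0, v≡19 (mod 23); (8|23)=+1, (19|23)=-1; sign (−1)^0·+1^0·-1^1 = -1.
(a,b)_43: α=0, u≡22; β=1, v≡5 (mod 43); (22|43)=-1, (5|43)=-1; sign (−1)^0·-1^1·-1^0 = -1.
(a,b)_37: α=1, u≡22; β=0, v≡22 (mod 37); (22|37)=-1, (22|37)=-1; sign (−1)^0·-1^0·-1^1 = -1.
(a,b)_∞: sgn(2245789)=+, sgn(-551174)=−, so +1.
(a,b)_29: α=1, u≡17; β=1, v≡17 (mod 29); (17|29)=-1, (17|29)=-1; sign (−1)^0·-1^1·-1^1 = +1.
(2245789, -551174 / ℚ) ramifies at {2, 7, 13, 23, 37, 43}: a division algebra.

[2, 7, 13, 23, 37, 43]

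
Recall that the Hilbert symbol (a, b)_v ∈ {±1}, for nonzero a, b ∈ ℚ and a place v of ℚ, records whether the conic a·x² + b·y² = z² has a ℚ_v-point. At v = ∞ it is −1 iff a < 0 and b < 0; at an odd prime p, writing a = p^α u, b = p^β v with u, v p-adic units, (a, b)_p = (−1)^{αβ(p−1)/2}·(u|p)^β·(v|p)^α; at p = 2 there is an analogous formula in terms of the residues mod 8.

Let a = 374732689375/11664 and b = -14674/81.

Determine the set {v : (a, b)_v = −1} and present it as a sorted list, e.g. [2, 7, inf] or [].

Mod squares: a ≡ 9367, b ≡ -14674. Check v ∈ {∞, 2, 3, 5, 11, 17, 19, 23, 29}.
v=17: a=17^1·(≡12), b=17^0·(≡5) mod 17; (12|17)=-1, (5|17)=-1; (−1)^{1·0·8}·(-1)^0·(-1)^1 = -1.
v=3: a=3^-6·(≡1), b=3^-4·(≡2) mod 3; (1|3)=+1, (2|3)=-1; (−1)^{-6·-4·1}·(+1)^-4·(-1)^-6 = +1.
v=5: a=5^4·(≡2), b=5^0·(≡1) mod 5; (2|5)=-1, (1|5)=+1; (−1)^{4·0·2}·(-1)^0·(+1)^4 = +1.
v=11: a=11^2·(≡8), b=11^1·(≡2) mod 11; (8|11)=-1, (2|11)=-1; (−1)^{2·1·5}·(-1)^1·(-1)^2 = -1.
v=2: v_2(a)=-4, v_2(b)=1; units ≡ 7, 7 (mod 8); ε·ε+αω+βω = 1·1+-4·0+1·0 ≡ 1  ⇒  (a,b)_2 = -1.
v=∞: 9367 > 0 and -14674 < 0  ⇒  (a,b)_∞ = +1.
v=29: a=29^1·(≡6), b=29^1·(≡7) mod 29; (6|29)=+1, (7|29)=+1; (−1)^{1·1·14}·(+1)^1·(+1)^1 = +1.
v=23: a=23^2·(≡2), b=23^1·(≡12) mod 23; (2|23)=+1, (12|23)=+1; (−1)^{2·1·11}·(+1)^1·(+1)^2 = +1.
v=19: a=19^1·(≡2), b=19^0·(≡14) mod 19; (2|19)=-1, (14|19)=-1; (−1)^{1·0·9}·(-1)^0·(-1)^1 = -1.
Ram(9367, -14674) = {2, 11, 17, 19}; no ℚ_2-point on the conic.

[2, 11, 17, 19]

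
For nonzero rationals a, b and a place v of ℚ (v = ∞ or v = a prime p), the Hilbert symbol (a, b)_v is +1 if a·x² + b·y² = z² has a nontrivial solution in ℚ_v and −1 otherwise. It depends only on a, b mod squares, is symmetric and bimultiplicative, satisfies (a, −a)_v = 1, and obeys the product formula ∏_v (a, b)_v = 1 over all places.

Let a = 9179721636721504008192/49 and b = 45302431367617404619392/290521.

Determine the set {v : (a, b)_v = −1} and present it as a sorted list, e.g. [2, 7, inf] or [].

(a, b) ≡ (1931982, 30362) mod (ℚ^×)²; places V = {2, 3, 7, 11, 13, 17, 19, 23, 31, 47, ∞}.
(a,b)_∞: sgn(1931982)=+, sgn(30362)=+, so +1.
(a,b)_11: α=0, u≡6; β=-2, v≡2 (mod 11); (6|11)=-1, (2|11)=-1; sign (−1)^0·-1^-2·-1^0 = +1.
(a,b)_17: α=3, u≡4; β=5, v≡1 (mod 17); (4|17)=+1, (1|17)=+1; sign (−1)^0·+1^5·+1^3 = +1.
(a,b)_23: α=0, u≡20; β=2, v≡8 (mod 23); (20|23)=-1, (8|23)=+1; sign (−1)^0·-1^2·+1^0 = +1.
(a,b)_7: α=-2, u≡3; β=-4, v≡6 (mod 7); (3|7)=-1, (6|7)=-1; sign (−1)^0·-1^-4·-1^-2 = +1.
(a,b)_2: α=11, β=7; u≡7, v≡5 (mod 8); ε(u)ε(v)=1·0, αω(v)=11·1, βω(u)=7·0; sum ≡ 1  ⇒  -1.
(a,b)_31: α=1, u≡15; β=2, v≡15 (mod 31); (15|31)=-1, (15|31)=-1; sign (−1)^0·-1^2·-1^1 = -1.
(a,b)_13: α=3, u≡11; β=2, v≡7 (mod 13); (11|13)=-1, (7|13)=-1; sign (−1)^0·-1^2·-1^3 = -1.
(a,b)_3: α=7, u≡2; β=2, v≡2 (mod 3); (2|3)=-1, (2|3)=-1; sign (−1)^0·-1^2·-1^7 = -1.
(a,b)_19: α=4, u≡6; β=3, v≡12 (mod 19); (6|19)=+1, (12|19)=-1; sign (−1)^0·+1^3·-1^4 = +1.
(a,b)_47: α=1, u≡7; β=1, v≡5 (mod 47); (7|47)=+1, (5|47)=-1; sign (−1)^1·+1^1·-1^1 = +1.
Ram(1931982, 30362) = {2, 3, 13, 31}; no ℚ_2-point on the conic.

[2, 3, 13, 31]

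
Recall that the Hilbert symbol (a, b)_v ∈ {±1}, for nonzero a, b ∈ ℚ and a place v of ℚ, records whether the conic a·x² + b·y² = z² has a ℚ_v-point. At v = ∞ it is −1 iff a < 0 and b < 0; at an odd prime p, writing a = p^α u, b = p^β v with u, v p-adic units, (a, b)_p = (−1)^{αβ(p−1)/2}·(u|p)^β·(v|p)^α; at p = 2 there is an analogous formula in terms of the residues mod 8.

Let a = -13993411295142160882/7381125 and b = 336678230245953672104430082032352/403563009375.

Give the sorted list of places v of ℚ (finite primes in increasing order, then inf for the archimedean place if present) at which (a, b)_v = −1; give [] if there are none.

[2, 5, 7, 11, 13, 17]

(a, b) ≡ (-10010, 3570) mod (ℚ^×)²; places V = {2, 3, 5, 7, 11, 13, 17, 19, ∞}.
(a,b)_19: α=0, u≡10; β=2, v≡9 (mod 19); (10|19)=-1, (9|19)=+1; sign (−1)^0·-1^2·+1^0 = +1.
(a,b)_13: α=3, u≡10; β=4, v≡5 (mod 13); (10|13)=+1, (5|13)=-1; sign (−1)^0·+1^4·-1^3 = -1.
(a,b)_7: α=3, u≡6; β=5, v≡3 (mod 7); (6|7)=-1, (3|7)=-1; sign (−1)^1·-1^5·-1^3 = -1.
(a,b)_11: α=3, u≡1; β=6, v≡8 (mod 11); (1|11)=+1, (8|11)=-1; sign (−1)^0·+1^6·-1^3 = -1.
(a,b)_17: α=8, u≡6; β=11, v≡14 (mod 17); (6|17)=-1, (14|17)=-1; sign (−1)^0·-1^11·-1^8 = -1.
(a,b)_2: α=1, β=5; u≡3, v≡1 (mod 8); ε(u)ε(v)=1·0, αω(v)=1·0, βω(u)=5·1; sum ≡ 1  ⇒  -1.
(a,b)_∞: sgn(-10010)=−, sgn(3570)=+, so +1.
(a,b)_3: α=-10, u≡1; β=-17, v≡2 (mod 3); (1|3)=+1, (2|3)=-1; sign (−1)^0·+1^-17·-1^-10 = +1.
(a,b)_5: α=-3, u≡2; β=-5, v≡4 (mod 5); (2|5)=-1, (4|5)=+1; sign (−1)^0·-1^-5·+1^-3 = -1.
Ram(-10010, 3570) = {2, 5, 7, 11, 13, 17}; no ℚ_2-point on the conic.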